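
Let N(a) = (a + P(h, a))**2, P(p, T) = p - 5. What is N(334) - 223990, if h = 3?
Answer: -113766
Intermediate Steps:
P(p, T) = -5 + p
N(a) = (-2 + a)**2 (N(a) = (a + (-5 + 3))**2 = (a - 2)**2 = (-2 + a)**2)
N(334) - 223990 = (-2 + 334)**2 - 223990 = 332**2 - 223990 = 110224 - 223990 = -113766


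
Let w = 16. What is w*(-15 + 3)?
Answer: -192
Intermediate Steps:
w*(-15 + 3) = 16*(-15 + 3) = 16*(-12) = -192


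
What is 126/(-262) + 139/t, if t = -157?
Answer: -28100/20567 ≈ -1.3663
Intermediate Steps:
126/(-262) + 139/t = 126/(-262) + 139/(-157) = 126*(-1/262) + 139*(-1/157) = -63/131 - 139/157 = -28100/20567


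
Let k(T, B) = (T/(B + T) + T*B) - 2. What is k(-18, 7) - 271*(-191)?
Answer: 567981/11 ≈ 51635.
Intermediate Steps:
k(T, B) = -2 + B*T + T/(B + T) (k(T, B) = (T/(B + T) + B*T) - 2 = (B*T + T/(B + T)) - 2 = -2 + B*T + T/(B + T))
k(-18, 7) - 271*(-191) = (-1*(-18) - 2*7 + 7*(-18)² - 18*7²)/(7 - 18) - 271*(-191) = (18 - 14 + 7*324 - 18*49)/(-11) + 51761 = -(18 - 14 + 2268 - 882)/11 + 51761 = -1/11*1390 + 51761 = -1390/11 + 51761 = 567981/11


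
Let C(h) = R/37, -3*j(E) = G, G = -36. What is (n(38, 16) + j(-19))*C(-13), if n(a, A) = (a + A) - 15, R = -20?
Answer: -1020/37 ≈ -27.568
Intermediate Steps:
j(E) = 12 (j(E) = -⅓*(-36) = 12)
C(h) = -20/37
n(a, A) = -15 + A + a (n(a, A) = (A + a) - 15 = -15 + A + a)
(n(38, 16) + j(-19))*C(-13) = ((-15 + 16 + 38) + 12)*(-20/37) = (39 + 12)*(-20/37) = 51*(-20/37) = -1020/37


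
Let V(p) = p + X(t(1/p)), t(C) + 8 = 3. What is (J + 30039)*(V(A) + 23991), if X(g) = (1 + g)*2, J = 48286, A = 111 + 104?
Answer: 1895308350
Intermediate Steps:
t(C) = -5 (t(C) = -8 + 3 = -5)
A = 215
X(g) = 2 + 2*g
V(p) = -8 + p (V(p) = p + (2 + 2*(-5)) = p + (2 - 10) = p - 8 = -8 + p)
(J + 30039)*(V(A) + 23991) = (48286 + 30039)*((-8 + 215) + 23991) = 78325*(207 + 23991) = 78325*24198 = 1895308350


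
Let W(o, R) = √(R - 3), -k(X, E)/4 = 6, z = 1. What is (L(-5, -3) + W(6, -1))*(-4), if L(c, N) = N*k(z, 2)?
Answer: -288 - 8*I ≈ -288.0 - 8.0*I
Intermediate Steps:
k(X, E) = -24 (k(X, E) = -4*6 = -24)
L(c, N) = -24*N (L(c, N) = N*(-24) = -24*N)
W(o, R) = √(-3 + R)
(L(-5, -3) + W(6, -1))*(-4) = (-24*(-3) + √(-3 - 1))*(-4) = (72 + √(-4))*(-4) = (72 + 2*I)*(-4) = -288 - 8*I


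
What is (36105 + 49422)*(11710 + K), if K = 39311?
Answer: 4363673067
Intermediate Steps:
(36105 + 49422)*(11710 + K) = (36105 + 49422)*(11710 + 39311) = 85527*51021 = 4363673067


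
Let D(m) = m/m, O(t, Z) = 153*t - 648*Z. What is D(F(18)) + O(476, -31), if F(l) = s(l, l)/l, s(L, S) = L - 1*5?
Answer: 92917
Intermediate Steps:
s(L, S) = -5 + L (s(L, S) = L - 5 = -5 + L)
F(l) = (-5 + l)/l
O(t, Z) = -648*Z + 153*t
D(m) = 1
D(F(18)) + O(476, -31) = 1 + (-648*(-31) + 153*476) = 1 + (20088 + 72828) = 1 + 92916 = 92917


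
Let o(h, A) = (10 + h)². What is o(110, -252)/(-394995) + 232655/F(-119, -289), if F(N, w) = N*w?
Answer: 358440515/53271659 ≈ 6.7285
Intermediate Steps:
o(110, -252)/(-394995) + 232655/F(-119, -289) = (10 + 110)²/(-394995) + 232655/((-119*(-289))) = 120²*(-1/394995) + 232655/34391 = 14400*(-1/394995) + 232655*(1/34391) = -960/26333 + 232655/34391 = 358440515/53271659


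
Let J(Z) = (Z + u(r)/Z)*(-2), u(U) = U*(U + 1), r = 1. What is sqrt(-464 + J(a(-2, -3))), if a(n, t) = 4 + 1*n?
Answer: I*sqrt(470) ≈ 21.679*I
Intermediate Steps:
u(U) = U*(1 + U)
a(n, t) = 4 + n
J(Z) = -4/Z - 2*Z (J(Z) = (Z + (1*(1 + 1))/Z)*(-2) = (Z + (1*2)/Z)*(-2) = (Z + 2/Z)*(-2) = -4/Z - 2*Z)
sqrt(-464 + J(a(-2, -3))) = sqrt(-464 + (-4/(4 - 2) - 2*(4 - 2))) = sqrt(-464 + (-4/2 - 2*2)) = sqrt(-464 + (-4*1/2 - 4)) = sqrt(-464 + (-2 - 4)) = sqrt(-464 - 6) = sqrt(-470) = I*sqrt(470)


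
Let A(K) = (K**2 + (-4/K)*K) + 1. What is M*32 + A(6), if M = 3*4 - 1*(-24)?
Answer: 1185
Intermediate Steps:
A(K) = -3 + K**2 (A(K) = (K**2 - 4) + 1 = (-4 + K**2) + 1 = -3 + K**2)
M = 36 (M = 12 + 24 = 36)
M*32 + A(6) = 36*32 + (-3 + 6**2) = 1152 + (-3 + 36) = 1152 + 33 = 1185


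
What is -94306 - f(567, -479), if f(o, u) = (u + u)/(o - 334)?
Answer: -21972340/233 ≈ -94302.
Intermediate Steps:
f(o, u) = 2*u/(-334 + o) (f(o, u) = (2*u)/(-334 + o) = 2*u/(-334 + o))
-94306 - f(567, -479) = -94306 - 2*(-479)/(-334 + 567) = -94306 - 2*(-479)/233 = -94306 - 1*(-958/233) = -94306 + 958/233 = -21972340/233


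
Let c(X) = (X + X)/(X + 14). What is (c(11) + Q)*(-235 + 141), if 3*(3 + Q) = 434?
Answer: -1004954/75 ≈ -13399.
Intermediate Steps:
Q = 425/3 (Q = -3 + (⅓)*434 = -3 + 434/3 = 425/3 ≈ 141.67)
c(X) = 2*X/(14 + X) (c(X) = (2*X)/(14 + X) = 2*X/(14 + X))
(c(11) + Q)*(-235 + 141) = (2*11/(14 + 11) + 425/3)*(-235 + 141) = (2*11/25 + 425/3)*(-94) = (2*11*(1/25) + 425/3)*(-94) = (22/25 + 425/3)*(-94) = (10691/75)*(-94) = -1004954/75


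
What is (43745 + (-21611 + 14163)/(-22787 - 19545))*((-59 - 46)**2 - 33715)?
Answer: -552865969470/557 ≈ -9.9258e+8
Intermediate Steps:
(43745 + (-21611 + 14163)/(-22787 - 19545))*((-59 - 46)**2 - 33715) = (43745 - 7448/(-42332))*((-105)**2 - 33715) = (43745 - 7448*(-1/42332))*(11025 - 33715) = (43745 + 98/557)*(-22690) = (24366063/557)*(-22690) = -552865969470/557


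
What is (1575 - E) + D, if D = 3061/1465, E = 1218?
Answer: 526066/1465 ≈ 359.09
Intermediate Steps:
D = 3061/1465 (D = 3061*(1/1465) = 3061/1465 ≈ 2.0894)
(1575 - E) + D = (1575 - 1*1218) + 3061/1465 = (1575 - 1218) + 3061/1465 = 357 + 3061/1465 = 526066/1465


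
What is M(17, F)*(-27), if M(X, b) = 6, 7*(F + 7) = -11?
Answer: -162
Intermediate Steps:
F = -60/7 (F = -7 + (⅐)*(-11) = -7 - 11/7 = -60/7 ≈ -8.5714)
M(17, F)*(-27) = 6*(-27) = -162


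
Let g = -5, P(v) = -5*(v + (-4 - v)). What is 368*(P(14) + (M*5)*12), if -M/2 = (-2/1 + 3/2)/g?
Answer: 2944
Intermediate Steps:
P(v) = 20 (P(v) = -5*(-4) = 20)
M = -⅕ (M = -2*(-2/1 + 3/2)/(-5) = -2*(-2*1 + 3*(½))*(-1)/5 = -2*(-2 + 3/2)*(-1)/5 = -(-1)*(-1)/5 = -2*⅒ = -⅕ ≈ -0.20000)
368*(P(14) + (M*5)*12) = 368*(20 - ⅕*5*12) = 368*(20 - 1*12) = 368*(20 - 12) = 368*8 = 2944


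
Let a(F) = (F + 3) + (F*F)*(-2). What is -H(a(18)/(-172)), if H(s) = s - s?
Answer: 0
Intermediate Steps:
a(F) = 3 + F - 2*F² (a(F) = (3 + F) + F²*(-2) = (3 + F) - 2*F² = 3 + F - 2*F²)
H(s) = 0
-H(a(18)/(-172)) = -1*0 = 0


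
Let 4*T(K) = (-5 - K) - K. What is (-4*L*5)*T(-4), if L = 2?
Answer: -30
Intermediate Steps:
T(K) = -5/4 - K/2 (T(K) = ((-5 - K) - K)/4 = (-5 - 2*K)/4 = -5/4 - K/2)
(-4*L*5)*T(-4) = (-4*2*5)*(-5/4 - ½*(-4)) = (-8*5)*(-5/4 + 2) = -40*¾ = -30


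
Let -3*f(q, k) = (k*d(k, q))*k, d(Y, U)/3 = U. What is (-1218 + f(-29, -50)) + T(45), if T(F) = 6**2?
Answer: 71318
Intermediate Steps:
d(Y, U) = 3*U
T(F) = 36
f(q, k) = -q*k**2 (f(q, k) = -k*(3*q)*k/3 = -3*k*q*k/3 = -q*k**2)
(-1218 + f(-29, -50)) + T(45) = (-1218 - 1*(-29)*(-50)**2) + 36 = (-1218 - 1*(-29)*2500) + 36 = (-1218 + 72500) + 36 = 71282 + 36 = 71318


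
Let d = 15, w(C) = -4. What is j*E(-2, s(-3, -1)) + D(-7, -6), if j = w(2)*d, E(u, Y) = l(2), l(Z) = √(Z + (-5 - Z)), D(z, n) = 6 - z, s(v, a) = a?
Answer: 13 - 60*I*√5 ≈ 13.0 - 134.16*I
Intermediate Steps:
l(Z) = I*√5 (l(Z) = √(-5) = I*√5)
E(u, Y) = I*√5
j = -60 (j = -4*15 = -60)
j*E(-2, s(-3, -1)) + D(-7, -6) = -60*I*√5 + (6 - 1*(-7)) = -60*I*√5 + (6 + 7) = -60*I*√5 + 13 = 13 - 60*I*√5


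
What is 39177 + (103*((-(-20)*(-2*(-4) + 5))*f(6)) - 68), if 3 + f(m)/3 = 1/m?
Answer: -188521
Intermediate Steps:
f(m) = -9 + 3/m
39177 + (103*((-(-20)*(-2*(-4) + 5))*f(6)) - 68) = 39177 + (103*((-(-20)*(-2*(-4) + 5))*(-9 + 3/6)) - 68) = 39177 + (103*((-(-20)*(8 + 5))*(-9 + 3*(1/6))) - 68) = 39177 + (103*((-(-20)*13)*(-9 + 1/2)) - 68) = 39177 + (103*(-4*(-65)*(-17/2)) - 68) = 39177 + (103*(260*(-17/2)) - 68) = 39177 + (103*(-2210) - 68) = 39177 + (-227630 - 68) = 39177 - 227698 = -188521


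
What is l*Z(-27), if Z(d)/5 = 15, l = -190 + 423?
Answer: 17475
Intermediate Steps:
l = 233
Z(d) = 75 (Z(d) = 5*15 = 75)
l*Z(-27) = 233*75 = 17475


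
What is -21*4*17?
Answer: -1428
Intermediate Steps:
-21*4*17 = -84*17 = -1428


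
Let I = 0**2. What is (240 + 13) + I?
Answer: 253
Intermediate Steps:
I = 0
(240 + 13) + I = (240 + 13) + 0 = 253 + 0 = 253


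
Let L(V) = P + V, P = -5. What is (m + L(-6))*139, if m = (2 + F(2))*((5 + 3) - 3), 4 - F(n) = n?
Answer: 1251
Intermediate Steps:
F(n) = 4 - n
L(V) = -5 + V
m = 20 (m = (2 + (4 - 1*2))*((5 + 3) - 3) = (2 + (4 - 2))*(8 - 3) = (2 + 2)*5 = 4*5 = 20)
(m + L(-6))*139 = (20 + (-5 - 6))*139 = (20 - 11)*139 = 9*139 = 1251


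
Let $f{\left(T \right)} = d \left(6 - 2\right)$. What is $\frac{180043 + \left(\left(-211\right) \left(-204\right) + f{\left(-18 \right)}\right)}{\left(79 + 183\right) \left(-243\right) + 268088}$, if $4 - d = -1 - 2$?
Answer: $\frac{223115}{204422} \approx 1.0914$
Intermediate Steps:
$d = 7$ ($d = 4 - \left(-1 - 2\right) = 4 - -3 = 4 + 3 = 7$)
$f{\left(T \right)} = 28$ ($f{\left(T \right)} = 7 \left(6 - 2\right) = 7 \cdot 4 = 28$)
$\frac{180043 + \left(\left(-211\right) \left(-204\right) + f{\left(-18 \right)}\right)}{\left(79 + 183\right) \left(-243\right) + 268088} = \frac{180043 + \left(\left(-211\right) \left(-204\right) + 28\right)}{\left(79 + 183\right) \left(-243\right) + 268088} = \frac{180043 + \left(43044 + 28\right)}{262 \left(-243\right) + 268088} = \frac{180043 + 43072}{-63666 + 268088} = \frac{223115}{204422}$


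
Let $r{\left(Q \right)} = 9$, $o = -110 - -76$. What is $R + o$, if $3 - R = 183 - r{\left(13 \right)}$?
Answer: $-205$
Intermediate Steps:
$o = -34$ ($o = -110 + 76 = -34$)
$R = -171$ ($R = 3 - \left(183 - 9\right) = 3 - 174 = -171$)
$R + o = -171 - 34 = -205$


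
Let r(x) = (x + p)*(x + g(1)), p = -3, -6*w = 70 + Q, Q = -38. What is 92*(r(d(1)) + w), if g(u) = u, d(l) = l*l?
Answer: -2576/3 ≈ -858.67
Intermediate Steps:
d(l) = l**2
w = -16/3 (w = -(70 - 38)/6 = -1/6*32 = -16/3 ≈ -5.3333)
r(x) = (1 + x)*(-3 + x) (r(x) = (x - 3)*(x + 1) = (-3 + x)*(1 + x) = (1 + x)*(-3 + x))
92*(r(d(1)) + w) = 92*((-3 + (1**2)**2 - 2*1**2) - 16/3) = 92*((-3 + 1**2 - 2*1) - 16/3) = 92*((-3 + 1 - 2) - 16/3) = 92*(-4 - 16/3) = 92*(-28/3) = -2576/3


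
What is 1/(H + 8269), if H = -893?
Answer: 1/7376 ≈ 0.00013557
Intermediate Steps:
1/(H + 8269) = 1/(-893 + 8269) = 1/7376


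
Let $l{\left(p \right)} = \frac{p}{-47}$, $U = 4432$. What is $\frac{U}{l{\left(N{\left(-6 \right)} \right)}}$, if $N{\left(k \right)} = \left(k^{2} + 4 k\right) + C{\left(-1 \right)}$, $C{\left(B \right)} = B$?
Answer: $- \frac{208304}{11} \approx -18937.0$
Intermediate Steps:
$N{\left(k \right)} = -1 + k^{2} + 4 k$ ($N{\left(k \right)} = \left(k^{2} + 4 k\right) - 1 = -1 + k^{2} + 4 k$)
$l{\left(p \right)} = - \frac{p}{47}$ ($l{\left(p \right)} = p \left(- \frac{1}{47}\right) = - \frac{p}{47}$)
$\frac{U}{l{\left(N{\left(-6 \right)} \right)}} = \frac{4432}{\left(- \frac{1}{47}\right) \left(-1 + \left(-6\right)^{2} + 4 \left(-6\right)\right)} = \frac{4432}{\left(- \frac{1}{47}\right) \left(-1 + 36 - 24\right)} = \frac{4432}{\left(- \frac{1}{47}\right) 11} = \frac{4432}{- \frac{11}{47}} = 4432 \left(- \frac{47}{11}\right) = - \frac{208304}{11}$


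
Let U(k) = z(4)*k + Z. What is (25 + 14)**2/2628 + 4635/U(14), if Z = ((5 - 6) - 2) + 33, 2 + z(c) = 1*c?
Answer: 681611/8468 ≈ 80.493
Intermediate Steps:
z(c) = -2 + c (z(c) = -2 + 1*c = -2 + c)
Z = 30 (Z = (-1 - 2) + 33 = -3 + 33 = 30)
U(k) = 30 + 2*k (U(k) = (-2 + 4)*k + 30 = 2*k + 30 = 30 + 2*k)
(25 + 14)**2/2628 + 4635/U(14) = (25 + 14)**2/2628 + 4635/(30 + 2*14) = 39**2*(1/2628) + 4635/(30 + 28) = 1521*(1/2628) + 4635/58 = 169/292 + 4635*(1/58) = 169/292 + 4635/58 = 681611/8468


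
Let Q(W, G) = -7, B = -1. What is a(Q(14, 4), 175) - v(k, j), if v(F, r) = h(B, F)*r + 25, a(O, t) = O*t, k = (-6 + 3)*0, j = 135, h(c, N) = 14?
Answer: -3140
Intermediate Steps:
k = 0 (k = -3*0 = 0)
v(F, r) = 25 + 14*r (v(F, r) = 14*r + 25 = 25 + 14*r)
a(Q(14, 4), 175) - v(k, j) = -7*175 - (25 + 14*135) = -1225 - (25 + 1890) = -1225 - 1*1915 = -1225 - 1915 = -3140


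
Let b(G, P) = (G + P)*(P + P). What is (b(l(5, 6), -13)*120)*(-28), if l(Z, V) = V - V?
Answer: -1135680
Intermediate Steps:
l(Z, V) = 0
b(G, P) = 2*P*(G + P) (b(G, P) = (G + P)*(2*P) = 2*P*(G + P))
(b(l(5, 6), -13)*120)*(-28) = ((2*(-13)*(0 - 13))*120)*(-28) = ((2*(-13)*(-13))*120)*(-28) = (338*120)*(-28) = 40560*(-28) = -1135680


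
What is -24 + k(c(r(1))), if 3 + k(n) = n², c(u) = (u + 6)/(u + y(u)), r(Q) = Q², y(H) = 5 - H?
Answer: -626/25 ≈ -25.040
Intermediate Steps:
c(u) = 6/5 + u/5 (c(u) = (u + 6)/(u + (5 - u)) = (6 + u)/5 = (6 + u)*(⅕) = 6/5 + u/5)
k(n) = -3 + n²
-24 + k(c(r(1))) = -24 + (-3 + (6/5 + (⅕)*1²)²) = -24 + (-3 + (6/5 + (⅕)*1)²) = -24 + (-3 + (6/5 + ⅕)²) = -24 + (-3 + (7/5)²) = -24 + (-3 + 49/25) = -24 - 26/25 = -626/25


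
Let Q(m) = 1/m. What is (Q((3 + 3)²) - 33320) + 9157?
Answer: -869867/36 ≈ -24163.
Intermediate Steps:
(Q((3 + 3)²) - 33320) + 9157 = (1/((3 + 3)²) - 33320) + 9157 = (1/(6²) - 33320) + 9157 = (1/36 - 33320) + 9157 = -1199519/36 + 9157 = -869867/36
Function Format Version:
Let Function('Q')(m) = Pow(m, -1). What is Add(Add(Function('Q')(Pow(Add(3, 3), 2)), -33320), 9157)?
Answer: Rational(-869867, 36) ≈ -24163.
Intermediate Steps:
Add(Add(Function('Q')(Pow(Add(3, 3), 2)), -33320), 9157) = Add(Add(Pow(Pow(Add(3, 3), 2), -1), -33320), 9157) = Add(Add(Pow(Pow(6, 2), -1), -33320), 9157) = Add(Add(Pow(36, -1), -33320), 9157) = Add(Add(Rational(1, 36), -33320), 9157) = Add(Rational(-1199519, 36), 9157) = Rational(-869867, 36)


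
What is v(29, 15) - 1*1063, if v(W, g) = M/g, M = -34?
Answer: -15979/15 ≈ -1065.3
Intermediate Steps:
v(W, g) = -34/g
v(29, 15) - 1*1063 = -34/15 - 1*1063 = -34*1/15 - 1063 = -34/15 - 1063 = -15979/15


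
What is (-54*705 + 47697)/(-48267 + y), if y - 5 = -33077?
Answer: -3209/27113 ≈ -0.11836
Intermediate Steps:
y = -33072 (y = 5 - 33077 = -33072)
(-54*705 + 47697)/(-48267 + y) = (-54*705 + 47697)/(-48267 - 33072) = (-38070 + 47697)/(-81339) = 9627*(-1/81339) = -3209/27113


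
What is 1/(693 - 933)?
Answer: -1/240 ≈ -0.0041667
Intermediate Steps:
1/(693 - 933) = 1/(-240) = -1/240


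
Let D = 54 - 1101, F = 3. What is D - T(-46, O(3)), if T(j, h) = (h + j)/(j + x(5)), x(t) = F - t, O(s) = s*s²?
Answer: -50275/48 ≈ -1047.4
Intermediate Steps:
O(s) = s³
x(t) = 3 - t
T(j, h) = (h + j)/(-2 + j) (T(j, h) = (h + j)/(j + (3 - 1*5)) = (h + j)/(j + (3 - 5)) = (h + j)/(j - 2) = (h + j)/(-2 + j))
D = -1047
D - T(-46, O(3)) = -1047 - (3³ - 46)/(-2 - 46) = -1047 - (27 - 46)/(-48) = -1047 - (-1)*(-19)/48 = -1047 - 1*19/48 = -1047 - 19/48 = -50275/48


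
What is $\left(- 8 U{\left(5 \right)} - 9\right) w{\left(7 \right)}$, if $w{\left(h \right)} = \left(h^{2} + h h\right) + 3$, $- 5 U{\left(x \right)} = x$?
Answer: $-101$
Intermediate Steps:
$U{\left(x \right)} = - \frac{x}{5}$
$w{\left(h \right)} = 3 + 2 h^{2}$ ($w{\left(h \right)} = \left(h^{2} + h^{2}\right) + 3 = 2 h^{2} + 3 = 3 + 2 h^{2}$)
$\left(- 8 U{\left(5 \right)} - 9\right) w{\left(7 \right)} = \left(- 8 \left(\left(- \frac{1}{5}\right) 5\right) - 9\right) \left(3 + 2 \cdot 7^{2}\right) = \left(\left(-8\right) \left(-1\right) - 9\right) \left(3 + 2 \cdot 49\right) = \left(8 - 9\right) \left(3 + 98\right) = \left(-1\right) 101 = -101$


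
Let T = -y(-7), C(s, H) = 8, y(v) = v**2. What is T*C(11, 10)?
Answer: -392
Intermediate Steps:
T = -49 (T = -1*(-7)**2 = -1*49 = -49)
T*C(11, 10) = -49*8 = -392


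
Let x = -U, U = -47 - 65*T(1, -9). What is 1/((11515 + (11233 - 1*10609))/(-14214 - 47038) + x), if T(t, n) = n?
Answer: -61252/32965715 ≈ -0.0018581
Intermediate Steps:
U = 538 (U = -47 - 65*(-9) = -47 + 585 = 538)
x = -538 (x = -1*538 = -538)
1/((11515 + (11233 - 1*10609))/(-14214 - 47038) + x) = 1/((11515 + (11233 - 1*10609))/(-14214 - 47038) - 538) = 1/((11515 + (11233 - 10609))/(-61252) - 538) = 1/((11515 + 624)*(-1/61252) - 538) = 1/(12139*(-1/61252) - 538) = 1/(-12139/61252 - 538) = 1/(-32965715/61252) = -61252/32965715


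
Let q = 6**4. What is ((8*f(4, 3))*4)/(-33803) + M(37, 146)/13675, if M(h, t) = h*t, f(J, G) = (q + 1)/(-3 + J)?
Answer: -384963394/462256025 ≈ -0.83279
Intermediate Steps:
q = 1296
f(J, G) = 1297/(-3 + J) (f(J, G) = (1296 + 1)/(-3 + J) = 1297/(-3 + J))
((8*f(4, 3))*4)/(-33803) + M(37, 146)/13675 = ((8*(1297/(-3 + 4)))*4)/(-33803) + (37*146)/13675 = ((8*(1297/1))*4)*(-1/33803) + 5402*(1/13675) = ((8*(1297*1))*4)*(-1/33803) + 5402/13675 = ((8*1297)*4)*(-1/33803) + 5402/13675 = (10376*4)*(-1/33803) + 5402/13675 = 41504*(-1/33803) + 5402/13675 = -41504/33803 + 5402/13675 = -384963394/462256025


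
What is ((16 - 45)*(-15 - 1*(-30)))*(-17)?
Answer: 7395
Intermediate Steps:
((16 - 45)*(-15 - 1*(-30)))*(-17) = -29*(-15 + 30)*(-17) = -29*15*(-17) = -435*(-17) = 7395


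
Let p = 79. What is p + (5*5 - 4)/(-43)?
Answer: 3376/43 ≈ 78.512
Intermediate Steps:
p + (5*5 - 4)/(-43) = 79 + (5*5 - 4)/(-43) = 79 + (25 - 4)*(-1/43) = 79 + 21*(-1/43) = 79 - 21/43 = 3376/43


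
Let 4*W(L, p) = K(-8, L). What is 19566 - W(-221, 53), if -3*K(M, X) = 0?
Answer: 19566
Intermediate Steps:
K(M, X) = 0 (K(M, X) = -1/3*0 = 0)
W(L, p) = 0 (W(L, p) = (1/4)*0 = 0)
19566 - W(-221, 53) = 19566 - 1*0 = 19566 + 0 = 19566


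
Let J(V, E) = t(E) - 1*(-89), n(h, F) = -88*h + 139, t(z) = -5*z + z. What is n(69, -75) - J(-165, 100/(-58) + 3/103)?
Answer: -18007966/2987 ≈ -6028.8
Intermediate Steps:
t(z) = -4*z
n(h, F) = 139 - 88*h
J(V, E) = 89 - 4*E (J(V, E) = -4*E - 1*(-89) = -4*E + 89 = 89 - 4*E)
n(69, -75) - J(-165, 100/(-58) + 3/103) = (139 - 88*69) - (89 - 4*(100/(-58) + 3/103)) = (139 - 6072) - (89 - 4*(100*(-1/58) + 3*(1/103))) = -5933 - (89 - 4*(-50/29 + 3/103)) = -5933 - (89 - 4*(-5063/2987)) = -5933 - (89 + 20252/2987) = -5933 - 1*286095/2987 = -5933 - 286095/2987 = -18007966/2987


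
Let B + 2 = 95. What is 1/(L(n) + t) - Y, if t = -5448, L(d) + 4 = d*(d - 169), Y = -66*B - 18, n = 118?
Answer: 70609319/11470 ≈ 6156.0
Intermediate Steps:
B = 93 (B = -2 + 95 = 93)
Y = -6156 (Y = -66*93 - 18 = -6138 - 18 = -6156)
L(d) = -4 + d*(-169 + d) (L(d) = -4 + d*(d - 169) = -4 + d*(-169 + d))
1/(L(n) + t) - Y = 1/((-4 + 118² - 169*118) - 5448) - 1*(-6156) = 1/((-4 + 13924 - 19942) - 5448) + 6156 = 1/(-6022 - 5448) + 6156 = 1/(-11470) + 6156 = -1/11470 + 6156 = 70609319/11470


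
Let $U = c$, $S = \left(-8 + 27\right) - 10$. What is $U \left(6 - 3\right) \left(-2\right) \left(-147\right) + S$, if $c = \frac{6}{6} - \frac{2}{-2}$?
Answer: $1773$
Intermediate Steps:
$S = 9$ ($S = 19 - 10 = 9$)
$c = 2$ ($c = 6 \cdot \frac{1}{6} - -1 = 1 + 1 = 2$)
$U = 2$
$U \left(6 - 3\right) \left(-2\right) \left(-147\right) + S = 2 \left(6 - 3\right) \left(-2\right) \left(-147\right) + 9 = 2 \cdot 3 \left(-2\right) \left(-147\right) + 9 = 6 \left(-2\right) \left(-147\right) + 9 = \left(-12\right) \left(-147\right) + 9 = 1764 + 9 = 1773$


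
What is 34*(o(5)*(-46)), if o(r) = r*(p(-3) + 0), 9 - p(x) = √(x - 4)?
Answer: -70380 + 7820*I*√7 ≈ -70380.0 + 20690.0*I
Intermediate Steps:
p(x) = 9 - √(-4 + x) (p(x) = 9 - √(x - 4) = 9 - √(-4 + x))
o(r) = r*(9 - I*√7) (o(r) = r*((9 - √(-4 - 3)) + 0) = r*((9 - √(-7)) + 0) = r*((9 - I*√7) + 0) = r*(9 - I*√7))
34*(o(5)*(-46)) = 34*((5*(9 - I*√7))*(-46)) = 34*((45 - 5*I*√7)*(-46)) = 34*(-2070 + 230*I*√7) = -70380 + 7820*I*√7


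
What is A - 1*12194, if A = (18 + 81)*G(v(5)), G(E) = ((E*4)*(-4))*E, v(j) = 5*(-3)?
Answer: -368594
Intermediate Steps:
v(j) = -15
G(E) = -16*E² (G(E) = ((4*E)*(-4))*E = (-16*E)*E = -16*E²)
A = -356400 (A = (18 + 81)*(-16*(-15)²) = 99*(-16*225) = 99*(-3600) = -356400)
A - 1*12194 = -356400 - 1*12194 = -356400 - 12194 = -368594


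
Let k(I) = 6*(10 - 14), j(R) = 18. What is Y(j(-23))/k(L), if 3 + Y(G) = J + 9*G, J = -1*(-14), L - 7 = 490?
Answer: -173/24 ≈ -7.2083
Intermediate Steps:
L = 497 (L = 7 + 490 = 497)
k(I) = -24 (k(I) = 6*(-4) = -24)
J = 14
Y(G) = 11 + 9*G (Y(G) = -3 + (14 + 9*G) = 11 + 9*G)
Y(j(-23))/k(L) = (11 + 9*18)/(-24) = (11 + 162)*(-1/24) = 173*(-1/24) = -173/24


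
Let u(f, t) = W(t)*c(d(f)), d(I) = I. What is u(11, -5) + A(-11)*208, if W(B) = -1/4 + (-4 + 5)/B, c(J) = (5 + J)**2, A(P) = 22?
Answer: 22304/5 ≈ 4460.8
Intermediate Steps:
W(B) = -1/4 + 1/B (W(B) = -1*1/4 + 1/B = -1/4 + 1/B)
u(f, t) = (5 + f)**2*(4 - t)/(4*t) (u(f, t) = ((4 - t)/(4*t))*(5 + f)**2 = (5 + f)**2*(4 - t)/(4*t))
u(11, -5) + A(-11)*208 = (1/4)*(5 + 11)**2*(4 - 1*(-5))/(-5) + 22*208 = (1/4)*(-1/5)*16**2*(4 + 5) + 4576 = (1/4)*(-1/5)*256*9 + 4576 = -576/5 + 4576 = 22304/5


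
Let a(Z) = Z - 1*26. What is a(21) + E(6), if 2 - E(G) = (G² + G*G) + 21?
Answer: -96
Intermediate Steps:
a(Z) = -26 + Z (a(Z) = Z - 26 = -26 + Z)
E(G) = -19 - 2*G² (E(G) = 2 - ((G² + G*G) + 21) = 2 - ((G² + G²) + 21) = 2 - (2*G² + 21) = 2 - (21 + 2*G²) = 2 + (-21 - 2*G²) = -19 - 2*G²)
a(21) + E(6) = (-26 + 21) + (-19 - 2*6²) = -5 + (-19 - 2*36) = -5 + (-19 - 72) = -5 - 91 = -96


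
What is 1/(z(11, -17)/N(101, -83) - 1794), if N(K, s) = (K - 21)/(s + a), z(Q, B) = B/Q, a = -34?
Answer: -880/1576731 ≈ -0.00055812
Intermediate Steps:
N(K, s) = (-21 + K)/(-34 + s) (N(K, s) = (K - 21)/(s - 34) = (-21 + K)/(-34 + s))
1/(z(11, -17)/N(101, -83) - 1794) = 1/((-17/11)/(((-21 + 101)/(-34 - 83))) - 1794) = 1/((-17*1/11)/((80/(-117))) - 1794) = 1/(-17/(11*((-1/117*80))) - 1794) = 1/(-17/(11*(-80/117)) - 1794) = 1/(-17/11*(-117/80) - 1794) = 1/(1989/880 - 1794) = 1/(-1576731/880) = -880/1576731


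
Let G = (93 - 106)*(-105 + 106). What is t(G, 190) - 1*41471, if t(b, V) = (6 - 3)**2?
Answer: -41462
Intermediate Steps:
G = -13 (G = -13*1 = -13)
t(b, V) = 9 (t(b, V) = 3**2 = 9)
t(G, 190) - 1*41471 = 9 - 1*41471 = 9 - 41471 = -41462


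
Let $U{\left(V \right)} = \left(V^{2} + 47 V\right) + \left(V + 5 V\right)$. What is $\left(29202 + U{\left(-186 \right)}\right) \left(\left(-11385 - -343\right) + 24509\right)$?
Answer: $726409980$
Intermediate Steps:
$U{\left(V \right)} = V^{2} + 53 V$ ($U{\left(V \right)} = \left(V^{2} + 47 V\right) + 6 V = V^{2} + 53 V$)
$\left(29202 + U{\left(-186 \right)}\right) \left(\left(-11385 - -343\right) + 24509\right) = \left(29202 - 186 \left(53 - 186\right)\right) \left(\left(-11385 - -343\right) + 24509\right) = \left(29202 - -24738\right) \left(\left(-11385 + 343\right) + 24509\right) = \left(29202 + 24738\right) \left(-11042 + 24509\right) = 53940 \cdot 13467 = 726409980$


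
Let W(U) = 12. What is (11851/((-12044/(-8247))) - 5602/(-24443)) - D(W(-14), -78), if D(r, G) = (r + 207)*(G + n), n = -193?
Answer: 19860849549467/294391492 ≈ 67464.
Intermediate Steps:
D(r, G) = (-193 + G)*(207 + r) (D(r, G) = (r + 207)*(G - 193) = (207 + r)*(-193 + G) = (-193 + G)*(207 + r))
(11851/((-12044/(-8247))) - 5602/(-24443)) - D(W(-14), -78) = (11851/((-12044/(-8247))) - 5602/(-24443)) - (-39951 - 193*12 + 207*(-78) - 78*12) = (11851/((-12044*(-1/8247))) - 5602*(-1/24443)) - (-39951 - 2316 - 16146 - 936) = (11851/(12044/8247) + 5602/24443) - 1*(-59349) = (11851*(8247/12044) + 5602/24443) + 59349 = (97735197/12044 + 5602/24443) + 59349 = 2389008890759/294391492 + 59349 = 19860849549467/294391492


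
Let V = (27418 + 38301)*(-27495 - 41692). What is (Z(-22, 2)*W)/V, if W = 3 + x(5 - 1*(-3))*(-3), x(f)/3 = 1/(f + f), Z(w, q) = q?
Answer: -39/36375203624 ≈ -1.0722e-9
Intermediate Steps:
x(f) = 3/(2*f) (x(f) = 3/(f + f) = 3/((2*f)) = 3*(1/(2*f)) = 3/(2*f))
W = 39/16 (W = 3 + (3/(2*(5 - 1*(-3))))*(-3) = 3 + (3/(2*(5 + 3)))*(-3) = 3 + ((3/2)/8)*(-3) = 3 + ((3/2)*(⅛))*(-3) = 3 + (3/16)*(-3) = 3 - 9/16 = 39/16 ≈ 2.4375)
V = -4546900453 (V = 65719*(-69187) = -4546900453)
(Z(-22, 2)*W)/V = (2*(39/16))/(-4546900453) = (39/8)*(-1/4546900453) = -39/36375203624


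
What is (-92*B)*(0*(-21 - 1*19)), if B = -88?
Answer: 0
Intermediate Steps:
(-92*B)*(0*(-21 - 1*19)) = (-92*(-88))*(0*(-21 - 1*19)) = 8096*(0*(-21 - 19)) = 8096*(0*(-40)) = 8096*0 = 0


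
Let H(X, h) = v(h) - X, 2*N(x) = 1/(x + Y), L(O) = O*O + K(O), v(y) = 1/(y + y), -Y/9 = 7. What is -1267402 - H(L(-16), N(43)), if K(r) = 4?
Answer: -1267122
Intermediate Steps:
Y = -63 (Y = -9*7 = -63)
v(y) = 1/(2*y)
L(O) = 4 + O² (L(O) = O*O + 4 = O² + 4 = 4 + O²)
N(x) = 1/(2*(-63 + x)) (N(x) = 1/(2*(x - 63)) = 1/(2*(-63 + x)))
H(X, h) = 1/(2*h) - X
-1267402 - H(L(-16), N(43)) = -1267402 - (1/(2*((1/(2*(-63 + 43))))) - (4 + (-16)²)) = -1267402 - (1/(2*(((½)/(-20)))) - (4 + 256)) = -1267402 - (1/(2*(((½)*(-1/20)))) - 1*260) = -1267402 - (1/(2*(-1/40)) - 260) = -1267402 - ((½)*(-40) - 260) = -1267402 - (-20 - 260) = -1267402 - 1*(-280) = -1267402 + 280 = -1267122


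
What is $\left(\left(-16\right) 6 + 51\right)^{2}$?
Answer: $2025$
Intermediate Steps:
$\left(\left(-16\right) 6 + 51\right)^{2} = \left(-96 + 51\right)^{2} = \left(-45\right)^{2} = 2025$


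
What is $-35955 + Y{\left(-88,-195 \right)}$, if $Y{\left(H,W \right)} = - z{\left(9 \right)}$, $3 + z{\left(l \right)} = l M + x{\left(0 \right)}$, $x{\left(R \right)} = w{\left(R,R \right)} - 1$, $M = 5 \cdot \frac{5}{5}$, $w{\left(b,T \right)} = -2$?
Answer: $-35994$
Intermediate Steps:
$M = 5$ ($M = 5 \cdot 5 \cdot \frac{1}{5} = 5 \cdot 1 = 5$)
$x{\left(R \right)} = -3$ ($x{\left(R \right)} = -2 - 1 = -3$)
$z{\left(l \right)} = -6 + 5 l$ ($z{\left(l \right)} = -3 + \left(l 5 - 3\right) = -3 + \left(5 l - 3\right) = -3 + \left(-3 + 5 l\right) = -6 + 5 l$)
$Y{\left(H,W \right)} = -39$ ($Y{\left(H,W \right)} = - (-6 + 5 \cdot 9) = - (-6 + 45) = \left(-1\right) 39 = -39$)
$-35955 + Y{\left(-88,-195 \right)} = -35955 - 39 = -35994$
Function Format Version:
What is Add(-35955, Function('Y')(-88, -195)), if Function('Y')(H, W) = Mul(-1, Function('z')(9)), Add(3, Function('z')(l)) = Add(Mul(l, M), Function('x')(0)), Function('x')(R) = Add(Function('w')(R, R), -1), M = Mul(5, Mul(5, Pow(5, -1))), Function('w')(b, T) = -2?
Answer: -35994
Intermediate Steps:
M = 5 (M = Mul(5, Mul(5, Rational(1, 5))) = Mul(5, 1) = 5)
Function('x')(R) = -3 (Function('x')(R) = Add(-2, -1) = -3)
Function('z')(l) = Add(-6, Mul(5, l)) (Function('z')(l) = Add(-3, Add(Mul(l, 5), -3)) = Add(-3, Add(Mul(5, l), -3)) = Add(-3, Add(-3, Mul(5, l))) = Add(-6, Mul(5, l)))
Function('Y')(H, W) = -39 (Function('Y')(H, W) = Mul(-1, Add(-6, Mul(5, 9))) = Mul(-1, Add(-6, 45)) = Mul(-1, 39) = -39)
Add(-35955, Function('Y')(-88, -195)) = Add(-35955, -39) = -35994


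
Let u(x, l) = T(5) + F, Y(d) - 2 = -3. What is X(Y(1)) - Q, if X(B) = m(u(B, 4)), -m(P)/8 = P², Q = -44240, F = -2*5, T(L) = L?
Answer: 44040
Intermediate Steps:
Y(d) = -1 (Y(d) = 2 - 3 = -1)
F = -10
u(x, l) = -5 (u(x, l) = 5 - 10 = -5)
m(P) = -8*P²
X(B) = -200 (X(B) = -8*(-5)² = -8*25 = -200)
X(Y(1)) - Q = -200 - 1*(-44240) = -200 + 44240 = 44040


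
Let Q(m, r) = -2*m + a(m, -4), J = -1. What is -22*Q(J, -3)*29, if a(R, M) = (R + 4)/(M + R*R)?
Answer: -638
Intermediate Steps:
a(R, M) = (4 + R)/(M + R**2)
Q(m, r) = -2*m + (4 + m)/(-4 + m**2)
-22*Q(J, -3)*29 = -22*(4 - 2*(-1)**3 + 9*(-1))/(-4 + (-1)**2)*29 = -22*(4 - 2*(-1) - 9)/(-4 + 1)*29 = -22*(4 + 2 - 9)/(-3)*29 = -(-22)*(-3)/3*29 = -22*1*29 = -22*29 = -638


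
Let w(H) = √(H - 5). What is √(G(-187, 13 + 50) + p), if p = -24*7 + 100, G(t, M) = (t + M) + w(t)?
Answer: 2*√(-48 + 2*I*√3) ≈ 0.49968 + 13.865*I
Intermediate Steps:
w(H) = √(-5 + H)
G(t, M) = M + t + √(-5 + t) (G(t, M) = (t + M) + √(-5 + t) = (M + t) + √(-5 + t) = M + t + √(-5 + t))
p = -68 (p = -168 + 100 = -68)
√(G(-187, 13 + 50) + p) = √(((13 + 50) - 187 + √(-5 - 187)) - 68) = √((63 - 187 + √(-192)) - 68) = √((63 - 187 + 8*I*√3) - 68) = √((-124 + 8*I*√3) - 68) = √(-192 + 8*I*√3)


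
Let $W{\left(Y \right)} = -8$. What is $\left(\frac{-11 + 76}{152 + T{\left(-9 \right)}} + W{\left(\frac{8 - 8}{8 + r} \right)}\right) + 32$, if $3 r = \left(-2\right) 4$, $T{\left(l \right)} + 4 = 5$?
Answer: $\frac{3737}{153} \approx 24.425$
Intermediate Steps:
$T{\left(l \right)} = 1$ ($T{\left(l \right)} = -4 + 5 = 1$)
$r = - \frac{8}{3}$ ($r = \frac{\left(-2\right) 4}{3} = \frac{1}{3} \left(-8\right) = - \frac{8}{3} \approx -2.6667$)
$\left(\frac{-11 + 76}{152 + T{\left(-9 \right)}} + W{\left(\frac{8 - 8}{8 + r} \right)}\right) + 32 = \left(\frac{-11 + 76}{152 + 1} - 8\right) + 32 = \left(\frac{65}{153} - 8\right) + 32 = - \frac{1159}{153} + 32 = \frac{3737}{153}$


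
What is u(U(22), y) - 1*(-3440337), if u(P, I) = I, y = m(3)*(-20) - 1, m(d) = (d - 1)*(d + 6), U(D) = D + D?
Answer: 3439976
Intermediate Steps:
U(D) = 2*D
m(d) = (-1 + d)*(6 + d)
y = -361 (y = (-6 + 3² + 5*3)*(-20) - 1 = (-6 + 9 + 15)*(-20) - 1 = 18*(-20) - 1 = -360 - 1 = -361)
u(U(22), y) - 1*(-3440337) = -361 - 1*(-3440337) = -361 + 3440337 = 3439976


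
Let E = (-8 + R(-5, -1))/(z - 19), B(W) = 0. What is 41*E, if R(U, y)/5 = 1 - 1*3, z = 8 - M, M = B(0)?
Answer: 738/11 ≈ 67.091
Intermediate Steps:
M = 0
z = 8 (z = 8 - 1*0 = 8 + 0 = 8)
R(U, y) = -10 (R(U, y) = 5*(1 - 1*3) = 5*(1 - 3) = 5*(-2) = -10)
E = 18/11 (E = (-8 - 10)/(8 - 19) = -18/(-11) = -18*(-1/11) = 18/11 ≈ 1.6364)
41*E = 41*(18/11) = 738/11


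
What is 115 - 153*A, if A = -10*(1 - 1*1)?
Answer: 115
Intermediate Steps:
A = 0 (A = -10*(1 - 1) = -10*0 = 0)
115 - 153*A = 115 - 153*0 = 115 + 0 = 115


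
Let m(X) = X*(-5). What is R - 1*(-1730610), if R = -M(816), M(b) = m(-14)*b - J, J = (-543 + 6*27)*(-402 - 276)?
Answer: 1931808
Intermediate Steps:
J = 258318 (J = (-543 + 162)*(-678) = -381*(-678) = 258318)
m(X) = -5*X
M(b) = -258318 + 70*b (M(b) = (-5*(-14))*b - 1*258318 = 70*b - 258318 = -258318 + 70*b)
R = 201198 (R = -(-258318 + 70*816) = -(-258318 + 57120) = -1*(-201198) = 201198)
R - 1*(-1730610) = 201198 - 1*(-1730610) = 201198 + 1730610 = 1931808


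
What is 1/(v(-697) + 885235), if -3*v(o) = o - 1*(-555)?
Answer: 3/2655847 ≈ 1.1296e-6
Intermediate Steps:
v(o) = -185 - o/3 (v(o) = -(o - 1*(-555))/3 = -(o + 555)/3 = -(555 + o)/3 = -185 - o/3)
1/(v(-697) + 885235) = 1/((-185 - ⅓*(-697)) + 885235) = 1/((-185 + 697/3) + 885235) = 1/(142/3 + 885235) = 1/(2655847/3) = 3/2655847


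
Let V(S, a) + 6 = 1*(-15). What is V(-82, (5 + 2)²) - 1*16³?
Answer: -4117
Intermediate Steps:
V(S, a) = -21 (V(S, a) = -6 + 1*(-15) = -6 - 15 = -21)
V(-82, (5 + 2)²) - 1*16³ = -21 - 1*16³ = -21 - 1*4096 = -21 - 4096 = -4117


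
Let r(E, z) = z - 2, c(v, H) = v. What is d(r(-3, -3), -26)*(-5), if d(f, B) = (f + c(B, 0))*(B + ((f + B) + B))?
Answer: -12865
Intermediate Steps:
r(E, z) = -2 + z
d(f, B) = (B + f)*(f + 3*B) (d(f, B) = (f + B)*(B + ((f + B) + B)) = (B + f)*(B + ((B + f) + B)) = (B + f)*(B + (f + 2*B)) = (B + f)*(f + 3*B))
d(r(-3, -3), -26)*(-5) = ((-2 - 3)**2 + 3*(-26)**2 + 4*(-26)*(-2 - 3))*(-5) = ((-5)**2 + 3*676 + 4*(-26)*(-5))*(-5) = (25 + 2028 + 520)*(-5) = 2573*(-5) = -12865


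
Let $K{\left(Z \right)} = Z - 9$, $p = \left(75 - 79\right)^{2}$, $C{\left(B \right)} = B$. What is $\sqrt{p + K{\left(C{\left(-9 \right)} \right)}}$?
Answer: $i \sqrt{2} \approx 1.4142 i$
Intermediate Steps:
$p = 16$ ($p = \left(-4\right)^{2} = 16$)
$K{\left(Z \right)} = -9 + Z$ ($K{\left(Z \right)} = Z - 9 = -9 + Z$)
$\sqrt{p + K{\left(C{\left(-9 \right)} \right)}} = \sqrt{16 - 18} = \sqrt{-2} = i \sqrt{2}$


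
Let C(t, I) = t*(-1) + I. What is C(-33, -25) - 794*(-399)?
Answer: 316814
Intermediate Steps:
C(t, I) = I - t (C(t, I) = -t + I = I - t)
C(-33, -25) - 794*(-399) = (-25 - 1*(-33)) - 794*(-399) = (-25 + 33) + 316806 = 8 + 316806 = 316814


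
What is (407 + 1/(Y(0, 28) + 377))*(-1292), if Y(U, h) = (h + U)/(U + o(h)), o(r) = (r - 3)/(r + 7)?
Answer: -1094287824/2081 ≈ -5.2585e+5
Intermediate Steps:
o(r) = (-3 + r)/(7 + r)
Y(U, h) = (U + h)/(U + (-3 + h)/(7 + h)) (Y(U, h) = (h + U)/(U + (-3 + h)/(7 + h)) = (U + h)/(U + (-3 + h)/(7 + h)))
(407 + 1/(Y(0, 28) + 377))*(-1292) = (407 + 1/((7 + 28)*(0 + 28)/(-3 + 28 + 0*(7 + 28)) + 377))*(-1292) = (407 + 1/(35*28/(-3 + 28 + 0*35) + 377))*(-1292) = (407 + 1/(35*28/(-3 + 28 + 0) + 377))*(-1292) = (407 + 1/(35*28/25 + 377))*(-1292) = (407 + 1/((1/25)*35*28 + 377))*(-1292) = (407 + 1/(196/5 + 377))*(-1292) = (407 + 1/(2081/5))*(-1292) = (407 + 5/2081)*(-1292) = (846972/2081)*(-1292) = -1094287824/2081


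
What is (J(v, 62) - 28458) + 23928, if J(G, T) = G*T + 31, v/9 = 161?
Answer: 85339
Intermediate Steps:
v = 1449 (v = 9*161 = 1449)
J(G, T) = 31 + G*T
(J(v, 62) - 28458) + 23928 = ((31 + 1449*62) - 28458) + 23928 = ((31 + 89838) - 28458) + 23928 = (89869 - 28458) + 23928 = 61411 + 23928 = 85339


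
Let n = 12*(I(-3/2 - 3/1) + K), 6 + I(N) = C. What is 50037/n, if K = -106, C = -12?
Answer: -16679/496 ≈ -33.627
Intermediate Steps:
I(N) = -18 (I(N) = -6 - 12 = -18)
n = -1488 (n = 12*(-18 - 106) = 12*(-124) = -1488)
50037/n = 50037/(-1488) = 50037*(-1/1488) = -16679/496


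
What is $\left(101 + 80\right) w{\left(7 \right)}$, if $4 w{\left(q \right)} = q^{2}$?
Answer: $\frac{8869}{4} \approx 2217.3$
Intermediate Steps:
$w{\left(q \right)} = \frac{q^{2}}{4}$
$\left(101 + 80\right) w{\left(7 \right)} = \left(101 + 80\right) \frac{7^{2}}{4} = 181 \cdot \frac{1}{4} \cdot 49 = 181 \cdot \frac{49}{4} = \frac{8869}{4}$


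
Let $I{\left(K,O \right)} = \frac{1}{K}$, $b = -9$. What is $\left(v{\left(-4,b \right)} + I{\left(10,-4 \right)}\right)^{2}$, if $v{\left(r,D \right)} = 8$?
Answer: $\frac{6561}{100} \approx 65.61$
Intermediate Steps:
$\left(v{\left(-4,b \right)} + I{\left(10,-4 \right)}\right)^{2} = \left(8 + \frac{1}{10}\right)^{2} = \left(\frac{81}{10}\right)^{2} = \frac{6561}{100}$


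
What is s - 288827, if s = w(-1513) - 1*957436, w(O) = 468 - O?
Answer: -1244282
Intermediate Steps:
s = -955455 (s = (468 - 1*(-1513)) - 1*957436 = (468 + 1513) - 957436 = 1981 - 957436 = -955455)
s - 288827 = -955455 - 288827 = -1244282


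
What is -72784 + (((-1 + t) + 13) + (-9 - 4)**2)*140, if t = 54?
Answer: -39884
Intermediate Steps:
-72784 + (((-1 + t) + 13) + (-9 - 4)**2)*140 = -72784 + (((-1 + 54) + 13) + (-9 - 4)**2)*140 = -72784 + ((53 + 13) + (-13)**2)*140 = -72784 + (66 + 169)*140 = -72784 + 235*140 = -72784 + 32900 = -39884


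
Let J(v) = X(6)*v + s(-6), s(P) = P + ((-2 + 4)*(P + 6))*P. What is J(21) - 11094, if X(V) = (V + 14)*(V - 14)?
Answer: -14460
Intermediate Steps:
s(P) = P + P*(12 + 2*P) (s(P) = P + (2*(6 + P))*P = P + (12 + 2*P)*P = P + P*(12 + 2*P))
X(V) = (-14 + V)*(14 + V) (X(V) = (14 + V)*(-14 + V) = (-14 + V)*(14 + V))
J(v) = -6 - 160*v (J(v) = (-196 + 6²)*v - 6*(13 + 2*(-6)) = (-196 + 36)*v - 6*(13 - 12) = -160*v - 6*1 = -160*v - 6 = -6 - 160*v)
J(21) - 11094 = (-6 - 160*21) - 11094 = (-6 - 3360) - 11094 = -3366 - 11094 = -14460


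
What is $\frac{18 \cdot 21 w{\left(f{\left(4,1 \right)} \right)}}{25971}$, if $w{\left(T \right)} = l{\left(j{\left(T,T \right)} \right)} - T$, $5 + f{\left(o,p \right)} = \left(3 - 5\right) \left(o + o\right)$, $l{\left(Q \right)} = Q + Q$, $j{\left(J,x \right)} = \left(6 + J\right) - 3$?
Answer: $- \frac{1890}{8657} \approx -0.21832$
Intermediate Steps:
$j{\left(J,x \right)} = 3 + J$
$l{\left(Q \right)} = 2 Q$
$f{\left(o,p \right)} = -5 - 4 o$ ($f{\left(o,p \right)} = -5 + \left(3 - 5\right) \left(o + o\right) = -5 - 2 \cdot 2 o = -5 - 4 o$)
$w{\left(T \right)} = 6 + T$ ($w{\left(T \right)} = 2 \left(3 + T\right) - T = \left(6 + 2 T\right) - T = 6 + T$)
$\frac{18 \cdot 21 w{\left(f{\left(4,1 \right)} \right)}}{25971} = \frac{18 \cdot 21 \left(6 - 21\right)}{25971} = 378 \left(6 - 21\right) \frac{1}{25971} = 378 \left(-15\right) \frac{1}{25971} = \left(-5670\right) \frac{1}{25971} = - \frac{1890}{8657}$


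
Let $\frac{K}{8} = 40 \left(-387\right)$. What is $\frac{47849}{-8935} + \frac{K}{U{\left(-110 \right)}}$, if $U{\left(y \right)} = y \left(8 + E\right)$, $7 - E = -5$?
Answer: $\frac{5006213}{98285} \approx 50.936$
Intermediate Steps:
$E = 12$ ($E = 7 - -5 = 7 + 5 = 12$)
$U{\left(y \right)} = 20 y$ ($U{\left(y \right)} = y \left(8 + 12\right) = y 20 = 20 y$)
$K = -123840$ ($K = 8 \cdot 40 \left(-387\right) = 8 \left(-15480\right) = -123840$)
$\frac{47849}{-8935} + \frac{K}{U{\left(-110 \right)}} = \frac{47849}{-8935} - \frac{123840}{20 \left(-110\right)} = 47849 \left(- \frac{1}{8935}\right) - \frac{123840}{-2200} = - \frac{47849}{8935} - - \frac{3096}{55} = - \frac{47849}{8935} + \frac{3096}{55} = \frac{5006213}{98285}$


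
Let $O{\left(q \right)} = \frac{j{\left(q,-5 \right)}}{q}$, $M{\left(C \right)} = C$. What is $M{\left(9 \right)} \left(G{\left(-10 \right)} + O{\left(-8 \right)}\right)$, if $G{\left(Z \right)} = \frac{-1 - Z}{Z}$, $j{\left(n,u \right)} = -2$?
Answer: $- \frac{117}{20} \approx -5.85$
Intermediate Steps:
$G{\left(Z \right)} = \frac{-1 - Z}{Z}$
$O{\left(q \right)} = - \frac{2}{q}$
$M{\left(9 \right)} \left(G{\left(-10 \right)} + O{\left(-8 \right)}\right) = 9 \left(\frac{-1 - -10}{-10} - \frac{2}{-8}\right) = 9 \left(- \frac{-1 + 10}{10} - - \frac{1}{4}\right) = 9 \left(\left(- \frac{1}{10}\right) 9 + \frac{1}{4}\right) = 9 \left(- \frac{9}{10} + \frac{1}{4}\right) = 9 \left(- \frac{13}{20}\right) = - \frac{117}{20}$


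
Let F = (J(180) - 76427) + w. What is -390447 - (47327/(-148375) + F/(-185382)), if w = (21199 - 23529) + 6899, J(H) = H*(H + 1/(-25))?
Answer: -5369826722912443/13753027125 ≈ -3.9045e+5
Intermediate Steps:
J(H) = H*(-1/25 + H) (J(H) = H*(H - 1/25) = H*(-1/25 + H))
w = 4569 (w = -2330 + 6899 = 4569)
F = -197326/5 (F = (180*(-1/25 + 180) - 76427) + 4569 = (180*(4499/25) - 76427) + 4569 = (161964/5 - 76427) + 4569 = -220171/5 + 4569 = -197326/5 ≈ -39465.)
-390447 - (47327/(-148375) + F/(-185382)) = -390447 - (47327/(-148375) - 197326/5/(-185382)) = -390447 - (47327*(-1/148375) - 197326/5*(-1/185382)) = -390447 - (-47327/148375 + 98663/463455) = -390447 - 1*(-1458962432/13753027125) = -390447 + 1458962432/13753027125 = -5369826722912443/13753027125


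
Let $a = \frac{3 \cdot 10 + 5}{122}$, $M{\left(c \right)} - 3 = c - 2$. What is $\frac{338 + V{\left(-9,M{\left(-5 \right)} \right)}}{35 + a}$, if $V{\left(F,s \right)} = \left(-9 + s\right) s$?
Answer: $\frac{3172}{287} \approx 11.052$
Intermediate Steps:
$M{\left(c \right)} = 1 + c$ ($M{\left(c \right)} = 3 + \left(c - 2\right) = 3 + \left(-2 + c\right) = 1 + c$)
$a = \frac{35}{122}$ ($a = \left(30 + 5\right) \frac{1}{122} = 35 \cdot \frac{1}{122} = \frac{35}{122} \approx 0.28689$)
$V{\left(F,s \right)} = s \left(-9 + s\right)$
$\frac{338 + V{\left(-9,M{\left(-5 \right)} \right)}}{35 + a} = \frac{338 + \left(1 - 5\right) \left(-9 + \left(1 - 5\right)\right)}{35 + \frac{35}{122}} = \frac{338 - 4 \left(-9 - 4\right)}{\frac{4305}{122}} = \left(338 - -52\right) \frac{122}{4305} = \left(338 + 52\right) \frac{122}{4305} = 390 \cdot \frac{122}{4305} = \frac{3172}{287}$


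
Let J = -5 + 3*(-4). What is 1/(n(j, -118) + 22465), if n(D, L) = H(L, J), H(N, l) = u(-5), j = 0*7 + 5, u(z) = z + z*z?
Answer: 1/22485 ≈ 4.4474e-5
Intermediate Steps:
J = -17 (J = -5 - 12 = -17)
u(z) = z + z²
j = 5 (j = 0 + 5 = 5)
H(N, l) = 20 (H(N, l) = -5*(1 - 5) = -5*(-4) = 20)
n(D, L) = 20
1/(n(j, -118) + 22465) = 1/(20 + 22465) = 1/22485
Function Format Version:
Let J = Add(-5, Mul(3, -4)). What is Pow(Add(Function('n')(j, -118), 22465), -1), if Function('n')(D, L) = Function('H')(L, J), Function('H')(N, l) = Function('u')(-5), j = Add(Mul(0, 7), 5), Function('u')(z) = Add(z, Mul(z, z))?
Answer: Rational(1, 22485) ≈ 4.4474e-5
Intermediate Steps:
J = -17 (J = Add(-5, -12) = -17)
Function('u')(z) = Add(z, Pow(z, 2))
j = 5 (j = Add(0, 5) = 5)
Function('H')(N, l) = 20 (Function('H')(N, l) = Mul(-5, Add(1, -5)) = Mul(-5, -4) = 20)
Function('n')(D, L) = 20
Pow(Add(Function('n')(j, -118), 22465), -1) = Pow(Add(20, 22465), -1) = Pow(22485, -1) = Rational(1, 22485)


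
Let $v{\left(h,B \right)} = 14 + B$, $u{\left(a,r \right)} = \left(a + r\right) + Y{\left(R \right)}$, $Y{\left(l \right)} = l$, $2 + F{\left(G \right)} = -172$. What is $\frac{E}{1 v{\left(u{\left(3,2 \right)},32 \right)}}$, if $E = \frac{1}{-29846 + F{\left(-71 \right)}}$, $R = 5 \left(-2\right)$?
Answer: $- \frac{1}{1380920} \approx -7.2416 \cdot 10^{-7}$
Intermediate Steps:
$F{\left(G \right)} = -174$ ($F{\left(G \right)} = -2 - 172 = -174$)
$R = -10$
$E = - \frac{1}{30020}$ ($E = \frac{1}{-29846 - 174} = \frac{1}{-30020} = - \frac{1}{30020} \approx -3.3311 \cdot 10^{-5}$)
$u{\left(a,r \right)} = -10 + a + r$ ($u{\left(a,r \right)} = \left(a + r\right) - 10 = -10 + a + r$)
$\frac{E}{1 v{\left(u{\left(3,2 \right)},32 \right)}} = - \frac{1}{30020 \cdot 1 \left(14 + 32\right)} = - \frac{1}{30020 \cdot 1 \cdot 46} = - \frac{1}{30020 \cdot 46} = \left(- \frac{1}{30020}\right) \frac{1}{46} = - \frac{1}{1380920}$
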